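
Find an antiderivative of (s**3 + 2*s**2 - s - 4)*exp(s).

Use integration by parts with u = s**3 + 2*s**2 - s - 4, dv = exp(s) ds, so v = exp(s).
Apply parts 3 times (tabular method): alternate signs, differentiate u down to 0, integrate dv up.

(s**3 - s**2 + s - 5)*exp(s) + C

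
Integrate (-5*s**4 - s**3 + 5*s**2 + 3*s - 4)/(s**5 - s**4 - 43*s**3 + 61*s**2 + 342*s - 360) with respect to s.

Factor the denominator: (s - 5)*(s - 4)*(s - 1)*(s + 3)*(s + 6).
Partial-fraction decomposition: -3053/(1155*(s + 6)) + 173/(336*(s + 3)) - 1/(168*(s - 1)) + 628/(105*(s - 4)) - 1557/(176*(s - 5)).
Integrate each term: A/(s−a) contributes A·log|s−a|.

-1557*log(s - 5)/176 + 628*log(s - 4)/105 - log(s - 1)/168 + 173*log(s + 3)/336 - 3053*log(s + 6)/1155 + C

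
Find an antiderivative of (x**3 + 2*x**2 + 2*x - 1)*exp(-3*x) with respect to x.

Use integration by parts with u = x**3 + 2*x**2 + 2*x - 1, dv = exp(-3*x) dx, so v = -exp(-3*x)/3.
Apply parts 3 times (tabular method): alternate signs, differentiate u down to 0, integrate dv up.

(-3*x**3 - 9*x**2 - 12*x - 1)*exp(-3*x)/9 + C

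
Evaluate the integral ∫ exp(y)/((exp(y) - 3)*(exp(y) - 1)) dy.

Let u = e^y, du = e^y dy.
The integral becomes ∫ du/((u-1)(u-3)); decompose into partial fractions.

log(exp(y) - 3)/2 - log(exp(y) - 1)/2 + C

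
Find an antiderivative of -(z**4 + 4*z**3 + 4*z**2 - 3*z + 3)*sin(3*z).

z**4*cos(3*z)/3 - 4*z**3*sin(3*z)/9 + 4*z**3*cos(3*z)/3 - 4*z**2*sin(3*z)/3 + 8*z**2*cos(3*z)/9 - 16*z*sin(3*z)/27 - 17*z*cos(3*z)/9 + 17*sin(3*z)/27 + 65*cos(3*z)/81 + C

Use integration by parts with u = z**4 + 4*z**3 + 4*z**2 - 3*z + 3, dv = -sin(3*z) dz, so v = cos(3*z)/3.
Apply parts 4 times (tabular method): alternate signs, differentiate u down to 0, integrate dv up.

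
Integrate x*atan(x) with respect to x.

Use integration by parts with u = arctan(x), dv = x dx.
Then du = 1/(x**2 + 1) dx.

x**2*atan(x)/2 - x/2 + atan(x)/2 + C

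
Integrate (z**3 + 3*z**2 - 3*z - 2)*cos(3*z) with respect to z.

z**3*sin(3*z)/3 + z**2*sin(3*z) + z**2*cos(3*z)/3 - 11*z*sin(3*z)/9 + 2*z*cos(3*z)/3 - 8*sin(3*z)/9 - 11*cos(3*z)/27 + C

Use integration by parts with u = z**3 + 3*z**2 - 3*z - 2, dv = cos(3*z) dz, so v = sin(3*z)/3.
Apply parts 3 times (tabular method): alternate signs, differentiate u down to 0, integrate dv up.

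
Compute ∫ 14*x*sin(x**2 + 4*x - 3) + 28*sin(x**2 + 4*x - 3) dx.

Let u = x**2 + 4*x - 3, so du = (2*x + 4) dx.
Rewriting, the integral becomes 7·∫ sin(u) du = 7·-cos(u).
Substituting back, u = x**2 + 4*x - 3.

-7*cos(x**2 + 4*x - 3) + C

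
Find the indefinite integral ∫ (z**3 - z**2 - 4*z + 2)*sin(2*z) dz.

Use integration by parts with u = z**3 - z**2 - 4*z + 2, dv = sin(2*z) dz, so v = -cos(2*z)/2.
Apply parts 3 times (tabular method): alternate signs, differentiate u down to 0, integrate dv up.

-z**3*cos(2*z)/2 + 3*z**2*sin(2*z)/4 + z**2*cos(2*z)/2 - z*sin(2*z)/2 + 11*z*cos(2*z)/4 - 11*sin(2*z)/8 - 5*cos(2*z)/4 + C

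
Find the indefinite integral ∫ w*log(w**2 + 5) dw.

Let u = w**2 + 5, so du = (2*w) dw.
The integral becomes (1/2)·∫ log(u) du; integrate by parts with u′=log(u), dv′=du.

w**2*log(w**2 + 5)/2 - w**2/2 + 5*log(w**2 + 5)/2 + C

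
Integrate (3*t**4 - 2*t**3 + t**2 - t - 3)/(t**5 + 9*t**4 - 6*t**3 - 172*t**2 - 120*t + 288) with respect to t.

649*log(t - 4)/1800 + 2*log(t - 1)/441 + 67*log(t + 2)/288 + 94169*log(t + 6)/39200 + 4359/(280*t + 1680) + C

Factor the denominator: (t - 4)*(t - 1)*(t + 2)*(t + 6)**2.
Partial-fraction decomposition: 94169/(39200*(t + 6)) - 4359/(280*(t + 6)**2) + 67/(288*(t + 2)) + 2/(441*(t - 1)) + 649/(1800*(t - 4)).
Integrate each term; A/(t−a) gives A·log|t−a|; A/(t−a)² gives −A/(t−a).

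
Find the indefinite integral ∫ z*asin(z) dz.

z**2*asin(z)/2 + z*sqrt(-z**2 + 1)/4 - asin(z)/4 + C

Use integration by parts with u = arcsin(z), dv = z dz.
Then du = 1/sqrt(-z**2 + 1) dz.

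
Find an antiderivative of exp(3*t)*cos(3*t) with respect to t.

exp(3*t)*sin(3*t)/6 + exp(3*t)*cos(3*t)/6 + C

Let I denote the integral. Integrate by parts with u = cos(3*t), dv = exp(3*t) dt, so v = exp(3*t)/3: I = exp(3*t)*cos(3*t)/3 + ∫ exp(3*t)*sin(3*t) dt.
Apply parts again with u = sin(3*t), dv = exp(3*t) dt: ∫ exp(3*t)*sin(3*t) dt = exp(3*t)*sin(3*t)/3 − I. Substituting back brings back I: I = exp(3*t)*sin(3*t)/3 + exp(3*t)*cos(3*t)/3 − I.
Solving for I: (1 + 1)·I equals the remaining terms, so I = (1/2)·(exp(3*t)*sin(3*t)/3 + exp(3*t)*cos(3*t)/3).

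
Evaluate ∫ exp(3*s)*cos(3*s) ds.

exp(3*s)*sin(3*s)/6 + exp(3*s)*cos(3*s)/6 + C

Let I denote the integral. Integrate by parts with u = cos(3*s), dv = exp(3*s) ds, so v = exp(3*s)/3: I = exp(3*s)*cos(3*s)/3 + ∫ exp(3*s)*sin(3*s) ds.
Apply parts again with u = sin(3*s), dv = exp(3*s) ds: ∫ exp(3*s)*sin(3*s) ds = exp(3*s)*sin(3*s)/3 − I. Substituting back brings back I: I = exp(3*s)*sin(3*s)/3 + exp(3*s)*cos(3*s)/3 − I.
Solving for I: (1 + 1)·I equals the remaining terms, so I = (1/2)·(exp(3*s)*sin(3*s)/3 + exp(3*s)*cos(3*s)/3).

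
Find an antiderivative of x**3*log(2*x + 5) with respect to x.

Use integration by parts with u = log(2*x + 5), dv = x**3 dx.
Then du = 2/(2*x + 5) dx and v = x**4/4.

x**4*log(2*x + 5)/4 - x**4/16 + 5*x**3/24 - 25*x**2/32 + 125*x/32 - 625*log(2*x + 5)/64 + C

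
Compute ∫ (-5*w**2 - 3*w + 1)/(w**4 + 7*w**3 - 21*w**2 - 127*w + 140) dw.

Factor the denominator: (w - 4)*(w - 1)*(w + 5)*(w + 7).
Partial-fraction decomposition: 223/(176*(w + 7)) - 109/(108*(w + 5)) + 7/(144*(w - 1)) - 91/(297*(w - 4)).
Integrate each term: A/(w−a) contributes A·log|w−a|.

-91*log(w - 4)/297 + 7*log(w - 1)/144 - 109*log(w + 5)/108 + 223*log(w + 7)/176 + C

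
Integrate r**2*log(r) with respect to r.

Use integration by parts with u = log(r), dv = r**2 dr.
Then du = 1/r dr and v = r**3/3.

r**3*log(r)/3 - r**3/9 + C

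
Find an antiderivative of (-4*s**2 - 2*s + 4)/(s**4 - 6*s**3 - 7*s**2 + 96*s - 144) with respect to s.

-17*log(s - 4)/2 + 410*log(s - 3)/49 + 13*log(s + 4)/98 - 38/(7*s - 21) + C

Factor the denominator: (s - 4)*(s - 3)**2*(s + 4).
Partial-fraction decomposition: 13/(98*(s + 4)) + 410/(49*(s - 3)) + 38/(7*(s - 3)**2) - 17/(2*(s - 4)).
Integrate each term; A/(s−a) gives A·log|s−a|; A/(s−a)² gives −A/(s−a).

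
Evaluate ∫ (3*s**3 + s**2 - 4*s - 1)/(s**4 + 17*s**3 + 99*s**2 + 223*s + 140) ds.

log(s + 1)/72 + 161*log(s + 4)/9 - 331*log(s + 5)/8 + 953*log(s + 7)/36 + C

Factor the denominator: (s + 1)*(s + 4)*(s + 5)*(s + 7).
Partial-fraction decomposition: 953/(36*(s + 7)) - 331/(8*(s + 5)) + 161/(9*(s + 4)) + 1/(72*(s + 1)).
Integrate each term: A/(s−a) contributes A·log|s−a|.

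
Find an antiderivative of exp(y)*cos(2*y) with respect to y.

2*exp(y)*sin(2*y)/5 + exp(y)*cos(2*y)/5 + C

Let I denote the integral. Integrate by parts with u = cos(2*y), dv = exp(y) dy, so v = exp(y): I = exp(y)*cos(2*y) + 2·∫ exp(y)*sin(2*y) dy.
Apply parts again with u = sin(2*y), dv = exp(y) dy: ∫ exp(y)*sin(2*y) dy = exp(y)*sin(2*y) − 2·I. Substituting back brings back I: I = 2*exp(y)*sin(2*y) + exp(y)*cos(2*y) − 4·I.
Solving for I: (1 + 4)·I equals the remaining terms, so I = (1/5)·(2*exp(y)*sin(2*y) + exp(y)*cos(2*y)).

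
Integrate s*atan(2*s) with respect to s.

Use integration by parts with u = arctan(2*s), dv = s ds.
Then du = 2/(4*s**2 + 1) ds.

s**2*atan(2*s)/2 - s/4 + atan(2*s)/8 + C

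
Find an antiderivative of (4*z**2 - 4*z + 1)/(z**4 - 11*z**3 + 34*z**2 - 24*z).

-log(z)/24 + 121*log(z - 6)/60 - 49*log(z - 4)/24 + log(z - 1)/15 + C

Factor the denominator: z*(z - 6)*(z - 4)*(z - 1).
Partial-fraction decomposition: 1/(15*(z - 1)) - 49/(24*(z - 4)) + 121/(60*(z - 6)) - 1/(24*z).
Integrate each term: A/(z−a) contributes A·log|z−a|.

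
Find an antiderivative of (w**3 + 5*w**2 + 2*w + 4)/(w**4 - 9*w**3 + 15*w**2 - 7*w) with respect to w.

-4*log(w)/7 + 101*log(w - 7)/42 - 5*log(w - 1)/6 + 2/(w - 1) + C

Factor the denominator: w*(w - 7)*(w - 1)**2.
Partial-fraction decomposition: -5/(6*(w - 1)) - 2/(w - 1)**2 + 101/(42*(w - 7)) - 4/(7*w).
Integrate each term; A/(w−a) gives A·log|w−a|; A/(w−a)² gives −A/(w−a).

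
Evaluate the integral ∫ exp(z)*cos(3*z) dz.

3*exp(z)*sin(3*z)/10 + exp(z)*cos(3*z)/10 + C

Let I denote the integral. Integrate by parts with u = cos(3*z), dv = exp(z) dz, so v = exp(z): I = exp(z)*cos(3*z) + 3·∫ exp(z)*sin(3*z) dz.
Apply parts again with u = sin(3*z), dv = exp(z) dz: ∫ exp(z)*sin(3*z) dz = exp(z)*sin(3*z) − 3·I. Substituting back brings back I: I = 3*exp(z)*sin(3*z) + exp(z)*cos(3*z) − 9·I.
Solving for I: (1 + 9)·I equals the remaining terms, so I = (1/10)·(3*exp(z)*sin(3*z) + exp(z)*cos(3*z)).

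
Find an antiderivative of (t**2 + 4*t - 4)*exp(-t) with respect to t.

Use integration by parts with u = t**2 + 4*t - 4, dv = exp(-t) dt, so v = -exp(-t).
Apply parts 2 times (tabular method): alternate signs, differentiate u down to 0, integrate dv up.

(-t**2 - 6*t - 2)*exp(-t) + C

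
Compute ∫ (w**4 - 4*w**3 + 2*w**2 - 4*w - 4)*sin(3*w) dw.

-w**4*cos(3*w)/3 + 4*w**3*sin(3*w)/9 + 4*w**3*cos(3*w)/3 - 4*w**2*sin(3*w)/3 - 2*w**2*cos(3*w)/9 + 4*w*sin(3*w)/27 + 4*w*cos(3*w)/9 - 4*sin(3*w)/27 + 112*cos(3*w)/81 + C

Use integration by parts with u = w**4 - 4*w**3 + 2*w**2 - 4*w - 4, dv = sin(3*w) dw, so v = -cos(3*w)/3.
Apply parts 4 times (tabular method): alternate signs, differentiate u down to 0, integrate dv up.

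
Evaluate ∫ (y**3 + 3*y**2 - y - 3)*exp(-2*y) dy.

(-4*y**3 - 18*y**2 - 14*y + 5)*exp(-2*y)/8 + C

Use integration by parts with u = y**3 + 3*y**2 - y - 3, dv = exp(-2*y) dy, so v = -exp(-2*y)/2.
Apply parts 3 times (tabular method): alternate signs, differentiate u down to 0, integrate dv up.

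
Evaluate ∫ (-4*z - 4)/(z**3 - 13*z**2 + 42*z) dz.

-2*log(z)/21 - 32*log(z - 7)/7 + 14*log(z - 6)/3 + C

Factor the denominator: z*(z - 7)*(z - 6).
Partial-fraction decomposition: 14/(3*(z - 6)) - 32/(7*(z - 7)) - 2/(21*z).
Integrate each term: A/(z−a) contributes A·log|z−a|.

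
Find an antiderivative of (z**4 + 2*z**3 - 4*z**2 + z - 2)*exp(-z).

(-z**4 - 6*z**3 - 14*z**2 - 29*z - 27)*exp(-z) + C

Use integration by parts with u = z**4 + 2*z**3 - 4*z**2 + z - 2, dv = exp(-z) dz, so v = -exp(-z).
Apply parts 4 times (tabular method): alternate signs, differentiate u down to 0, integrate dv up.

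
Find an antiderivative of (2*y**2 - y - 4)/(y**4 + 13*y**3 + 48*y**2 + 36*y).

Factor the denominator: y*(y + 1)*(y + 6)**2.
Partial-fraction decomposition: 16/(225*(y + 6)) + 37/(15*(y + 6)**2) + 1/(25*(y + 1)) - 1/(9*y).
Integrate each term; A/(y−a) gives A·log|y−a|; A/(y−a)² gives −A/(y−a).

-log(y)/9 + log(y + 1)/25 + 16*log(y + 6)/225 - 37/(15*y + 90) + C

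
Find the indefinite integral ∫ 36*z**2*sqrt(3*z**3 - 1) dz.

Let u = 3*z**3 - 1, so du = (9*z**2) dz.
Rewriting, the integral becomes 4·∫ √u du = 4·(2/3)u^(3/2).
Substituting back, u = 3*z**3 - 1.

8*(3*z**3 - 1)**(3/2)/3 + C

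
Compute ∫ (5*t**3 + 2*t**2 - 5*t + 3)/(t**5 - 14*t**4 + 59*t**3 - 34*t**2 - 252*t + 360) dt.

Factor the denominator: (t - 6)*(t - 5)*(t - 3)*(t - 2)*(t + 2).
Partial-fraction decomposition: -19/(1120*(t + 2)) - 41/(48*(t - 2)) + 47/(10*(t - 3)) - 653/(42*(t - 5)) + 375/(32*(t - 6)).
Integrate each term: A/(t−a) contributes A·log|t−a|.

375*log(t - 6)/32 - 653*log(t - 5)/42 + 47*log(t - 3)/10 - 41*log(t - 2)/48 - 19*log(t + 2)/1120 + C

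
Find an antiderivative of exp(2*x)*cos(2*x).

exp(2*x)*sin(2*x)/4 + exp(2*x)*cos(2*x)/4 + C

Let I denote the integral. Integrate by parts with u = cos(2*x), dv = exp(2*x) dx, so v = exp(2*x)/2: I = exp(2*x)*cos(2*x)/2 + ∫ exp(2*x)*sin(2*x) dx.
Apply parts again with u = sin(2*x), dv = exp(2*x) dx: ∫ exp(2*x)*sin(2*x) dx = exp(2*x)*sin(2*x)/2 − I. Substituting back brings back I: I = exp(2*x)*sin(2*x)/2 + exp(2*x)*cos(2*x)/2 − I.
Solving for I: (1 + 1)·I equals the remaining terms, so I = (1/2)·(exp(2*x)*sin(2*x)/2 + exp(2*x)*cos(2*x)/2).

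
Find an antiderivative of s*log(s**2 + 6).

Let u = s**2 + 6, so du = (2*s) ds.
The integral becomes (1/2)·∫ log(u) du; integrate by parts with u′=log(u), dv′=du.

s**2*log(s**2 + 6)/2 - s**2/2 + 3*log(s**2 + 6) + C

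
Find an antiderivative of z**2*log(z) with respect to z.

Use integration by parts with u = log(z), dv = z**2 dz.
Then du = 1/z dz and v = z**3/3.

z**3*log(z)/3 - z**3/9 + C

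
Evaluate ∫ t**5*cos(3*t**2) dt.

Let u = t², du = 2t dt; rewrite as (1/2)∫ u^2·cos(3u) du.
Now integrate by parts 2 times.

t**4*sin(3*t**2)/6 + t**2*cos(3*t**2)/9 - sin(3*t**2)/27 + C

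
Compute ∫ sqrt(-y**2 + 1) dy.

y*sqrt(-y**2 + 1)/2 + asin(y)/2 + C

Substitute y = sin(θ), so dy = cos(θ) dθ and the radical becomes sqrt(-y**2 + 1) = cos(θ) by the Pythagorean identity.
Integrate the resulting trig expression in θ, then back-substitute θ = asin(y), sin(θ) = y, cos(θ) = sqrt(-y**2 + 1) (absorbing any constant into C).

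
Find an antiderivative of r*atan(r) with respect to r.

Use integration by parts with u = arctan(r), dv = r dr.
Then du = 1/(r**2 + 1) dr.

r**2*atan(r)/2 - r/2 + atan(r)/2 + C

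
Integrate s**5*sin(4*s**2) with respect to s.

Let u = s², du = 2s ds; rewrite as (1/2)∫ u^2·sin(4u) du.
Now integrate by parts 2 times.

-s**4*cos(4*s**2)/8 + s**2*sin(4*s**2)/16 + cos(4*s**2)/64 + C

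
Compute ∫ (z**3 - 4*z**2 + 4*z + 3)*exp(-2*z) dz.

(-4*z**3 + 10*z**2 - 6*z - 15)*exp(-2*z)/8 + C

Use integration by parts with u = z**3 - 4*z**2 + 4*z + 3, dv = exp(-2*z) dz, so v = -exp(-2*z)/2.
Apply parts 3 times (tabular method): alternate signs, differentiate u down to 0, integrate dv up.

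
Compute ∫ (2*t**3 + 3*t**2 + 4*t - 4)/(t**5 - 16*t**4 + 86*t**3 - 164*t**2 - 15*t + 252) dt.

857*log(t - 7)/384 - 188*log(t - 4)/15 + 165*log(t - 3)/16 - 7*log(t + 1)/640 - 89/(16*t - 48) + C

Factor the denominator: (t - 7)*(t - 4)*(t - 3)**2*(t + 1).
Partial-fraction decomposition: -7/(640*(t + 1)) + 165/(16*(t - 3)) + 89/(16*(t - 3)**2) - 188/(15*(t - 4)) + 857/(384*(t - 7)).
Integrate each term; A/(t−a) gives A·log|t−a|; A/(t−a)² gives −A/(t−a).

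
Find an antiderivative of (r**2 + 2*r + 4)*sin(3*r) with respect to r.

Use integration by parts with u = r**2 + 2*r + 4, dv = sin(3*r) dr, so v = -cos(3*r)/3.
Apply parts 2 times (tabular method): alternate signs, differentiate u down to 0, integrate dv up.

-r**2*cos(3*r)/3 + 2*r*sin(3*r)/9 - 2*r*cos(3*r)/3 + 2*sin(3*r)/9 - 34*cos(3*r)/27 + C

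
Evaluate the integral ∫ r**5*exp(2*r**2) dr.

(2*r**4 - 2*r**2 + 1)*exp(2*r**2)/8 + C

Let u = r², du = 2r dr; rewrite as (1/2)∫ u^2·exp(2u) du.
Now integrate by parts 2 times.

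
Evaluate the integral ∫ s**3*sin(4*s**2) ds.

Let u = s², du = 2s ds; rewrite as (1/2)∫ u^1·sin(4u) du.
Now integrate by parts 1 time.

-s**2*cos(4*s**2)/8 + sin(4*s**2)/32 + C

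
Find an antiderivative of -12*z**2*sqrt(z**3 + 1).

Let u = z**3 + 1, so du = (3*z**2) dz.
Rewriting, the integral becomes -4·∫ √u du = -4·(2/3)u^(3/2).
Substituting back, u = z**3 + 1.

-8*(z**3 + 1)**(3/2)/3 + C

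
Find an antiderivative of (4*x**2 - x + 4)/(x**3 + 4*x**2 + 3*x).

4*log(x)/3 - 9*log(x + 1)/2 + 43*log(x + 3)/6 + C

Factor the denominator: x*(x + 1)*(x + 3).
Partial-fraction decomposition: 43/(6*(x + 3)) - 9/(2*(x + 1)) + 4/(3*x).
Integrate each term: A/(x−a) contributes A·log|x−a|.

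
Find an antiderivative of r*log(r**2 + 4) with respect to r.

Let u = r**2 + 4, so du = (2*r) dr.
The integral becomes (1/2)·∫ log(u) du; integrate by parts with u′=log(u), dv′=du.

r**2*log(r**2 + 4)/2 - r**2/2 + 2*log(r**2 + 4) + C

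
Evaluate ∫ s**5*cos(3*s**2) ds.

Let u = s², du = 2s ds; rewrite as (1/2)∫ u^2·cos(3u) du.
Now integrate by parts 2 times.

s**4*sin(3*s**2)/6 + s**2*cos(3*s**2)/9 - sin(3*s**2)/27 + C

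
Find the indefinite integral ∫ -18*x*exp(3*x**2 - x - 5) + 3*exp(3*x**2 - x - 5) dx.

-3*exp(3*x**2 - x - 5) + C

Let u = 3*x**2 - x - 5, so du = (6*x - 1) dx.
Rewriting, the integral becomes -3·∫ e^u du = -3·e^u.
Substituting back, u = 3*x**2 - x - 5.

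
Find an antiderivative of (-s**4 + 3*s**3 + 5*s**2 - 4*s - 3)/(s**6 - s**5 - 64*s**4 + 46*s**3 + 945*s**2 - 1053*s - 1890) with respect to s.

-193*log(s - 7)/3328 + 97*log(s - 3)/13824 - log(s + 1)/1280 - 143*log(s + 5)/512 + 581*log(s + 6)/1755 + 5/(192*s - 576) + C

Factor the denominator: (s - 7)*(s - 3)**2*(s + 1)*(s + 5)*(s + 6).
Partial-fraction decomposition: 581/(1755*(s + 6)) - 143/(512*(s + 5)) - 1/(1280*(s + 1)) + 97/(13824*(s - 3)) - 5/(192*(s - 3)**2) - 193/(3328*(s - 7)).
Integrate each term; A/(s−a) gives A·log|s−a|; A/(s−a)² gives −A/(s−a).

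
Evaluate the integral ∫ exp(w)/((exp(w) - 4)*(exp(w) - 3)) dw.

log(exp(w) - 4) - log(exp(w) - 3) + C

Let u = e^w, du = e^w dw.
The integral becomes ∫ du/((u-3)(u-4)); decompose into partial fractions.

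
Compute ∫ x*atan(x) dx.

Use integration by parts with u = arctan(x), dv = x dx.
Then du = 1/(x**2 + 1) dx.

x**2*atan(x)/2 - x/2 + atan(x)/2 + C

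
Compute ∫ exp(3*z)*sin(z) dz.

3*exp(3*z)*sin(z)/10 - exp(3*z)*cos(z)/10 + C

Let I denote the integral. Integrate by parts with u = sin(z), dv = exp(3*z) dz, so v = exp(3*z)/3: I = exp(3*z)*sin(z)/3 − (1/3)·∫ exp(3*z)*cos(z) dz.
Apply parts again with u = cos(z), dv = exp(3*z) dz: ∫ exp(3*z)*cos(z) dz = exp(3*z)*cos(z)/3 + (1/3)·I. Substituting back brings back I: I = exp(3*z)*sin(z)/3 - exp(3*z)*cos(z)/9 − (1/9)·I.
Solving for I: (1 + 1/9)·I equals the remaining terms, so I = (9/10)·(exp(3*z)*sin(z)/3 - exp(3*z)*cos(z)/9).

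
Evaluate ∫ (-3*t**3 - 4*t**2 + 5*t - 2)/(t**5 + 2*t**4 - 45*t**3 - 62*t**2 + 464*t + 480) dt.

-226*log(t - 5)/297 + 119*log(t - 4)/200 - 4*log(t + 1)/225 - 53*log(t + 4)/216 + 118*log(t + 6)/275 + C

Factor the denominator: (t - 5)*(t - 4)*(t + 1)*(t + 4)*(t + 6).
Partial-fraction decomposition: 118/(275*(t + 6)) - 53/(216*(t + 4)) - 4/(225*(t + 1)) + 119/(200*(t - 4)) - 226/(297*(t - 5)).
Integrate each term: A/(t−a) contributes A·log|t−a|.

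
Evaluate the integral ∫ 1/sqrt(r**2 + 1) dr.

Substitute r = tan(θ), so dr = sec(θ)^2 dθ and the radical becomes sqrt(r**2 + 1) = sec(θ) by the Pythagorean identity.
Integrate the resulting trig expression in θ, then back-substitute tan(θ) = r, sec(θ) = sqrt(r**2 + 1) (absorbing any constant into C).

log(r + sqrt(r**2 + 1)) + C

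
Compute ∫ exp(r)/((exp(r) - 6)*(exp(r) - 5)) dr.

log(exp(r) - 6) - log(exp(r) - 5) + C

Let u = e^r, du = e^r dr.
The integral becomes ∫ du/((u-5)(u-6)); decompose into partial fractions.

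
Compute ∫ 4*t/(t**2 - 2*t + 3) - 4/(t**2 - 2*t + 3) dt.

Let u = t**2 - 2*t + 3, so du = (2*t - 2) dt.
Rewriting, the integral becomes 2·∫ 1/u du = 2·log(u).
Substituting back, u = t**2 - 2*t + 3.

2*log(t**2 - 2*t + 3) + C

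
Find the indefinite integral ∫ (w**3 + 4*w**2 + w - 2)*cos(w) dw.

w**3*sin(w) + 4*w**2*sin(w) + 3*w**2*cos(w) - 5*w*sin(w) + 8*w*cos(w) - 10*sin(w) - 5*cos(w) + C

Use integration by parts with u = w**3 + 4*w**2 + w - 2, dv = cos(w) dw, so v = sin(w).
Apply parts 3 times (tabular method): alternate signs, differentiate u down to 0, integrate dv up.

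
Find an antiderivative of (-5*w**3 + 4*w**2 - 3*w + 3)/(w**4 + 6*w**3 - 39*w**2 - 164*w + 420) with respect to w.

-179*log(w - 5)/132 + log(w - 2)/8 + 1245*log(w + 6)/88 - 215*log(w + 7)/12 + C

Factor the denominator: (w - 5)*(w - 2)*(w + 6)*(w + 7).
Partial-fraction decomposition: -215/(12*(w + 7)) + 1245/(88*(w + 6)) + 1/(8*(w - 2)) - 179/(132*(w - 5)).
Integrate each term: A/(w−a) contributes A·log|w−a|.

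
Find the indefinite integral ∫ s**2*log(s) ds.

Use integration by parts with u = log(s), dv = s**2 ds.
Then du = 1/s ds and v = s**3/3.

s**3*log(s)/3 - s**3/9 + C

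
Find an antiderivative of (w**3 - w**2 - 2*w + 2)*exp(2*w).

(4*w**3 - 10*w**2 + 2*w + 7)*exp(2*w)/8 + C

Use integration by parts with u = w**3 - w**2 - 2*w + 2, dv = exp(2*w) dw, so v = exp(2*w)/2.
Apply parts 3 times (tabular method): alternate signs, differentiate u down to 0, integrate dv up.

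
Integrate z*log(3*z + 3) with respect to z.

z**2*log(3*z + 3)/2 - z**2/4 + z/2 - log(z + 1)/2 + C

Use integration by parts with u = log(3*z + 3), dv = z dz.
Then du = 3/(3*z + 3) dz and v = z**2/2.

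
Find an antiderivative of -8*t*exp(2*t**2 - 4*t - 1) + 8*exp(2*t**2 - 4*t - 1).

-2*exp(2*t**2 - 4*t - 1) + C

Let u = 2*t**2 - 4*t - 1, so du = (4*t - 4) dt.
Rewriting, the integral becomes -2·∫ e^u du = -2·e^u.
Substituting back, u = 2*t**2 - 4*t - 1.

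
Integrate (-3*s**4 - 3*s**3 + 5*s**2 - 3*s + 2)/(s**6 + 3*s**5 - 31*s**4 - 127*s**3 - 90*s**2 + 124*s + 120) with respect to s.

Factor the denominator: (s - 6)*(s - 1)*(s + 1)*(s + 2)**2*(s + 5).
Partial-fraction decomposition: 679/(1188*(s + 5)) - 83/(144*(s + 2)) - 1/(18*(s + 2)**2) + 5/(28*(s + 1)) + 1/(270*(s - 1)) - 1093/(6160*(s - 6)).
Integrate each term; A/(s−a) gives A·log|s−a|; A/(s−a)² gives −A/(s−a).

-1093*log(s - 6)/6160 + log(s - 1)/270 + 5*log(s + 1)/28 - 83*log(s + 2)/144 + 679*log(s + 5)/1188 + 1/(18*s + 36) + C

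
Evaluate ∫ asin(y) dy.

y*asin(y) + sqrt(-y**2 + 1) + C

Use integration by parts with u = arcsin(y), dv = dy.
Then du = 1/sqrt(-y**2 + 1) dy.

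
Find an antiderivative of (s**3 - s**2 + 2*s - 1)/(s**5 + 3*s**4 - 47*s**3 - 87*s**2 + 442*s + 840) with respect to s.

109*log(s - 5)/672 - 5*log(s - 4)/42 - 17*log(s + 2)/210 + 43*log(s + 3)/224 - 37*log(s + 7)/240 + C

Factor the denominator: (s - 5)*(s - 4)*(s + 2)*(s + 3)*(s + 7).
Partial-fraction decomposition: -37/(240*(s + 7)) + 43/(224*(s + 3)) - 17/(210*(s + 2)) - 5/(42*(s - 4)) + 109/(672*(s - 5)).
Integrate each term: A/(s−a) contributes A·log|s−a|.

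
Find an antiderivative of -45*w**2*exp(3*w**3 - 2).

Let u = 3*w**3 - 2, so du = (9*w**2) dw.
Rewriting, the integral becomes -5·∫ e^u du = -5·e^u.
Substituting back, u = 3*w**3 - 2.

-5*exp(3*w**3 - 2) + C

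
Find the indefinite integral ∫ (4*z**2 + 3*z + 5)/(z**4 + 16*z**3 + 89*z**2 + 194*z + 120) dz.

log(z + 1)/10 - 19*log(z + 4)/2 + 45*log(z + 5)/2 - 131*log(z + 6)/10 + C

Factor the denominator: (z + 1)*(z + 4)*(z + 5)*(z + 6).
Partial-fraction decomposition: -131/(10*(z + 6)) + 45/(2*(z + 5)) - 19/(2*(z + 4)) + 1/(10*(z + 1)).
Integrate each term: A/(z−a) contributes A·log|z−a|.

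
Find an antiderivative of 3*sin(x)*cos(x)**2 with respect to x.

Let u = cos(x), so du = (-sin(x)) dx.
Rewriting, the integral becomes -3·∫ u^2 du = -3·u^3/3.
Substituting back, u = cos(x).

-cos(x)**3 + C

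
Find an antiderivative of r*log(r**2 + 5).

Let u = r**2 + 5, so du = (2*r) dr.
The integral becomes (1/2)·∫ log(u) du; integrate by parts with u′=log(u), dv′=du.

r**2*log(r**2 + 5)/2 - r**2/2 + 5*log(r**2 + 5)/2 + C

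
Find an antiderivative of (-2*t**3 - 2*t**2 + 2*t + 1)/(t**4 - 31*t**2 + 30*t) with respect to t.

log(t)/30 - 289*log(t - 5)/220 + log(t - 1)/28 - 349*log(t + 6)/462 + C

Factor the denominator: t*(t - 5)*(t - 1)*(t + 6).
Partial-fraction decomposition: -349/(462*(t + 6)) + 1/(28*(t - 1)) - 289/(220*(t - 5)) + 1/(30*t).
Integrate each term: A/(t−a) contributes A·log|t−a|.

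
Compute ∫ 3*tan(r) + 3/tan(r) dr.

3*log(tan(r)) + C

Let u = tan(r), so du = (tan(r)**2 + 1) dr.
Rewriting, the integral becomes 3·∫ 1/u du = 3·log(u).
Substituting back, u = tan(r).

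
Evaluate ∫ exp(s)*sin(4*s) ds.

Let I denote the integral. Integrate by parts with u = sin(4*s), dv = exp(s) ds, so v = exp(s): I = exp(s)*sin(4*s) − 4·∫ exp(s)*cos(4*s) ds.
Apply parts again with u = cos(4*s), dv = exp(s) ds: ∫ exp(s)*cos(4*s) ds = exp(s)*cos(4*s) + 4·I. Substituting back brings back I: I = exp(s)*sin(4*s) - 4*exp(s)*cos(4*s) − 16·I.
Solving for I: (1 + 16)·I equals the remaining terms, so I = (1/17)·(exp(s)*sin(4*s) - 4*exp(s)*cos(4*s)).

exp(s)*sin(4*s)/17 - 4*exp(s)*cos(4*s)/17 + C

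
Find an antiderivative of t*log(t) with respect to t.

Use integration by parts with u = log(t), dv = t dt.
Then du = 1/t dt and v = t**2/2.

t**2*log(t)/2 - t**2/4 + C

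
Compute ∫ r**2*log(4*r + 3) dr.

r**3*log(4*r + 3)/3 - r**3/9 + r**2/8 - 3*r/16 + 9*log(4*r + 3)/64 + C

Use integration by parts with u = log(4*r + 3), dv = r**2 dr.
Then du = 4/(4*r + 3) dr and v = r**3/3.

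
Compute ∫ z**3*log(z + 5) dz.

z**4*log(z + 5)/4 - z**4/16 + 5*z**3/12 - 25*z**2/8 + 125*z/4 - 625*log(z + 5)/4 + C

Use integration by parts with u = log(z + 5), dv = z**3 dz.
Then du = 1/(z + 5) dz and v = z**4/4.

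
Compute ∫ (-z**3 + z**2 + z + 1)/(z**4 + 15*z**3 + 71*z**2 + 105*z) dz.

log(z)/105 - 17*log(z + 3)/12 + 73*log(z + 5)/10 - 193*log(z + 7)/28 + C

Factor the denominator: z*(z + 3)*(z + 5)*(z + 7).
Partial-fraction decomposition: -193/(28*(z + 7)) + 73/(10*(z + 5)) - 17/(12*(z + 3)) + 1/(105*z).
Integrate each term: A/(z−a) contributes A·log|z−a|.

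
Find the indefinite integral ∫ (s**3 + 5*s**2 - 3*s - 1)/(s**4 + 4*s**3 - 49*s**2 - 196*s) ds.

Factor the denominator: s*(s - 7)*(s + 4)*(s + 7).
Partial-fraction decomposition: 13/(49*(s + 7)) + 9/(44*(s + 4)) + 283/(539*(s - 7)) + 1/(196*s).
Integrate each term: A/(s−a) contributes A·log|s−a|.

log(s)/196 + 283*log(s - 7)/539 + 9*log(s + 4)/44 + 13*log(s + 7)/49 + C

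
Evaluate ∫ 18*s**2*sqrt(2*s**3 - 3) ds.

Let u = 2*s**3 - 3, so du = (6*s**2) ds.
Rewriting, the integral becomes 3·∫ √u du = 3·(2/3)u^(3/2).
Substituting back, u = 2*s**3 - 3.

2*(2*s**3 - 3)**(3/2) + C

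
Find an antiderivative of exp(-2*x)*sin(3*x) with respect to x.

Let I denote the integral. Integrate by parts with u = sin(3*x), dv = exp(-2*x) dx, so v = -exp(-2*x)/2: I = -exp(-2*x)*sin(3*x)/2 + (3/2)·∫ exp(-2*x)*cos(3*x) dx.
Apply parts again with u = cos(3*x), dv = exp(-2*x) dx: ∫ exp(-2*x)*cos(3*x) dx = -exp(-2*x)*cos(3*x)/2 − (3/2)·I. Substituting back brings back I: I = -exp(-2*x)*sin(3*x)/2 - 3*exp(-2*x)*cos(3*x)/4 − (9/4)·I.
Solving for I: (1 + 9/4)·I equals the remaining terms, so I = (4/13)·(-exp(-2*x)*sin(3*x)/2 - 3*exp(-2*x)*cos(3*x)/4).

-2*exp(-2*x)*sin(3*x)/13 - 3*exp(-2*x)*cos(3*x)/13 + C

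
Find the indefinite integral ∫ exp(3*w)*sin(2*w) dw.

3*exp(3*w)*sin(2*w)/13 - 2*exp(3*w)*cos(2*w)/13 + C

Let I denote the integral. Integrate by parts with u = sin(2*w), dv = exp(3*w) dw, so v = exp(3*w)/3: I = exp(3*w)*sin(2*w)/3 − (2/3)·∫ exp(3*w)*cos(2*w) dw.
Apply parts again with u = cos(2*w), dv = exp(3*w) dw: ∫ exp(3*w)*cos(2*w) dw = exp(3*w)*cos(2*w)/3 + (2/3)·I. Substituting back brings back I: I = exp(3*w)*sin(2*w)/3 - 2*exp(3*w)*cos(2*w)/9 − (4/9)·I.
Solving for I: (1 + 4/9)·I equals the remaining terms, so I = (9/13)·(exp(3*w)*sin(2*w)/3 - 2*exp(3*w)*cos(2*w)/9).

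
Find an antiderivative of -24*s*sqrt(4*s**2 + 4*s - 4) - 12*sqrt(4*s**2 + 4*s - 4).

Let u = 4*s**2 + 4*s - 4, so du = (8*s + 4) ds.
Rewriting, the integral becomes -3·∫ √u du = -3·(2/3)u^(3/2).
Substituting back, u = 4*s**2 + 4*s - 4.

-2*(4*s**2 + 4*s - 4)**(3/2) + C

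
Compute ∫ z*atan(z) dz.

z**2*atan(z)/2 - z/2 + atan(z)/2 + C

Use integration by parts with u = arctan(z), dv = z dz.
Then du = 1/(z**2 + 1) dz.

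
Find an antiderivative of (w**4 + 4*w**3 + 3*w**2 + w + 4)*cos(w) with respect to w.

Use integration by parts with u = w**4 + 4*w**3 + 3*w**2 + w + 4, dv = cos(w) dw, so v = sin(w).
Apply parts 4 times (tabular method): alternate signs, differentiate u down to 0, integrate dv up.

w**4*sin(w) + 4*w**3*sin(w) + 4*w**3*cos(w) - 9*w**2*sin(w) + 12*w**2*cos(w) - 23*w*sin(w) - 18*w*cos(w) + 22*sin(w) - 23*cos(w) + C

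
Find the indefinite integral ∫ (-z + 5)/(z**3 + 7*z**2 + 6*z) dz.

Factor the denominator: z*(z + 1)*(z + 6).
Partial-fraction decomposition: 11/(30*(z + 6)) - 6/(5*(z + 1)) + 5/(6*z).
Integrate each term: A/(z−a) contributes A·log|z−a|.

5*log(z)/6 - 6*log(z + 1)/5 + 11*log(z + 6)/30 + C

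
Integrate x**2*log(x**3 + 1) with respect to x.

Let u = x**3 + 1, so du = (3*x**2) dx.
The integral becomes (1/3)·∫ log(u) du; integrate by parts with u′=log(u), dv′=du.

x**3*log(x**3 + 1)/3 - x**3/3 + log(x**3 + 1)/3 + C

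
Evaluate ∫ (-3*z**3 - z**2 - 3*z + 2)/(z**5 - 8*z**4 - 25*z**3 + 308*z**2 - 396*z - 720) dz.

Factor the denominator: (z - 6)*(z - 5)*(z - 4)*(z + 1)*(z + 6).
Partial-fraction decomposition: 79/(825*(z + 6)) - 1/(150*(z + 1)) - 109/(50*(z - 4)) + 413/(66*(z - 5)) - 25/(6*(z - 6)).
Integrate each term: A/(z−a) contributes A·log|z−a|.

-25*log(z - 6)/6 + 413*log(z - 5)/66 - 109*log(z - 4)/50 - log(z + 1)/150 + 79*log(z + 6)/825 + C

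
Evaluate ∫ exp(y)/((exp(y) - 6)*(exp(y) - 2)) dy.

Let u = e^y, du = e^y dy.
The integral becomes ∫ du/((u-2)(u-6)); decompose into partial fractions.

log(exp(y) - 6)/4 - log(exp(y) - 2)/4 + C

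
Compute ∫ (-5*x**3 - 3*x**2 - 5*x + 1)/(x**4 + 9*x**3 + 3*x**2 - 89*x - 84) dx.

-22*log(x - 3)/35 - log(x + 1)/9 + 293*log(x + 4)/63 - 401*log(x + 7)/45 + C

Factor the denominator: (x - 3)*(x + 1)*(x + 4)*(x + 7).
Partial-fraction decomposition: -401/(45*(x + 7)) + 293/(63*(x + 4)) - 1/(9*(x + 1)) - 22/(35*(x - 3)).
Integrate each term: A/(x−a) contributes A·log|x−a|.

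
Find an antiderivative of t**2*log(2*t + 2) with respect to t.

Use integration by parts with u = log(2*t + 2), dv = t**2 dt.
Then du = 2/(2*t + 2) dt and v = t**3/3.

t**3*log(2*t + 2)/3 - t**3/9 + t**2/6 - t/3 + log(t + 1)/3 + C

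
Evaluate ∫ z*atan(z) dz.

Use integration by parts with u = arctan(z), dv = z dz.
Then du = 1/(z**2 + 1) dz.

z**2*atan(z)/2 - z/2 + atan(z)/2 + C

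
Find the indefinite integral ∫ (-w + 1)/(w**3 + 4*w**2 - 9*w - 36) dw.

Factor the denominator: (w - 3)*(w + 3)*(w + 4).
Partial-fraction decomposition: 5/(7*(w + 4)) - 2/(3*(w + 3)) - 1/(21*(w - 3)).
Integrate each term: A/(w−a) contributes A·log|w−a|.

-log(w - 3)/21 - 2*log(w + 3)/3 + 5*log(w + 4)/7 + C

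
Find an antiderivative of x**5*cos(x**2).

Let u = x², du = 2x dx; rewrite as (1/2)∫ u^2·cos(1u) du.
Now integrate by parts 2 times.

x**4*sin(x**2)/2 + x**2*cos(x**2) - sin(x**2) + C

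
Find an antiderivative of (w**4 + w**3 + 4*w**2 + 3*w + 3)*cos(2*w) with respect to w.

Use integration by parts with u = w**4 + w**3 + 4*w**2 + 3*w + 3, dv = cos(2*w) dw, so v = sin(2*w)/2.
Apply parts 4 times (tabular method): alternate signs, differentiate u down to 0, integrate dv up.

w**4*sin(2*w)/2 + w**3*sin(2*w)/2 + w**3*cos(2*w) + w**2*sin(2*w)/2 + 3*w**2*cos(2*w)/4 + 3*w*sin(2*w)/4 + w*cos(2*w)/2 + 5*sin(2*w)/4 + 3*cos(2*w)/8 + C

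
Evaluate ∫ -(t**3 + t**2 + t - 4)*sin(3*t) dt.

Use integration by parts with u = t**3 + t**2 + t - 4, dv = -sin(3*t) dt, so v = cos(3*t)/3.
Apply parts 3 times (tabular method): alternate signs, differentiate u down to 0, integrate dv up.

t**3*cos(3*t)/3 - t**2*sin(3*t)/3 + t**2*cos(3*t)/3 - 2*t*sin(3*t)/9 + t*cos(3*t)/9 - sin(3*t)/27 - 38*cos(3*t)/27 + C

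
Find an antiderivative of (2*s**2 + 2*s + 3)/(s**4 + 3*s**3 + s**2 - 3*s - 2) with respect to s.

Factor the denominator: (s - 1)*(s + 1)**2*(s + 2).
Partial-fraction decomposition: -7/(3*(s + 2)) + 7/(4*(s + 1)) - 3/(2*(s + 1)**2) + 7/(12*(s - 1)).
Integrate each term; A/(s−a) gives A·log|s−a|; A/(s−a)² gives −A/(s−a).

7*log(s - 1)/12 + 7*log(s + 1)/4 - 7*log(s + 2)/3 + 3/(2*s + 2) + C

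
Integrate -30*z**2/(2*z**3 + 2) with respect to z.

-5*log(2*z**3 + 2) + C

Let u = 2*z**3 + 2, so du = (6*z**2) dz.
Rewriting, the integral becomes -5·∫ 1/u du = -5·log(u).
Substituting back, u = 2*z**3 + 2.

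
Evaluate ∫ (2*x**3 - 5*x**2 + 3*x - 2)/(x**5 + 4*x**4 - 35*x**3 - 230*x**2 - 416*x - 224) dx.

115*log(x - 7)/2178 + log(x + 1)/6 - 11*log(x + 2)/9 + 364*log(x + 4)/363 - 37/(11*x + 44) + C

Factor the denominator: (x - 7)*(x + 1)*(x + 2)*(x + 4)**2.
Partial-fraction decomposition: 364/(363*(x + 4)) + 37/(11*(x + 4)**2) - 11/(9*(x + 2)) + 1/(6*(x + 1)) + 115/(2178*(x - 7)).
Integrate each term; A/(x−a) gives A·log|x−a|; A/(x−a)² gives −A/(x−a).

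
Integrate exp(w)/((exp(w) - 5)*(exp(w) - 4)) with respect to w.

log(exp(w) - 5) - log(exp(w) - 4) + C

Let u = e^w, du = e^w dw.
The integral becomes ∫ du/((u-4)(u-5)); decompose into partial fractions.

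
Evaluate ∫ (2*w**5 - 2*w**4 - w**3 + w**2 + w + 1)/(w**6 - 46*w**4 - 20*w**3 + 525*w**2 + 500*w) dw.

log(w)/500 + 52907*log(w - 5)/60750 + log(w + 1)/216 - 2483*log(w + 4)/972 + 3677*log(w + 5)/1000 - 2453/(1350*w - 6750) + C

Factor the denominator: w*(w - 5)**2*(w + 1)*(w + 4)*(w + 5).
Partial-fraction decomposition: 3677/(1000*(w + 5)) - 2483/(972*(w + 4)) + 1/(216*(w + 1)) + 52907/(60750*(w - 5)) + 2453/(1350*(w - 5)**2) + 1/(500*w).
Integrate each term; A/(w−a) gives A·log|w−a|; A/(w−a)² gives −A/(w−a).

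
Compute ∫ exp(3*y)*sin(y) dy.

3*exp(3*y)*sin(y)/10 - exp(3*y)*cos(y)/10 + C

Let I denote the integral. Integrate by parts with u = sin(y), dv = exp(3*y) dy, so v = exp(3*y)/3: I = exp(3*y)*sin(y)/3 − (1/3)·∫ exp(3*y)*cos(y) dy.
Apply parts again with u = cos(y), dv = exp(3*y) dy: ∫ exp(3*y)*cos(y) dy = exp(3*y)*cos(y)/3 + (1/3)·I. Substituting back brings back I: I = exp(3*y)*sin(y)/3 - exp(3*y)*cos(y)/9 − (1/9)·I.
Solving for I: (1 + 1/9)·I equals the remaining terms, so I = (9/10)·(exp(3*y)*sin(y)/3 - exp(3*y)*cos(y)/9).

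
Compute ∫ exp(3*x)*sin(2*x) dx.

3*exp(3*x)*sin(2*x)/13 - 2*exp(3*x)*cos(2*x)/13 + C

Let I denote the integral. Integrate by parts with u = sin(2*x), dv = exp(3*x) dx, so v = exp(3*x)/3: I = exp(3*x)*sin(2*x)/3 − (2/3)·∫ exp(3*x)*cos(2*x) dx.
Apply parts again with u = cos(2*x), dv = exp(3*x) dx: ∫ exp(3*x)*cos(2*x) dx = exp(3*x)*cos(2*x)/3 + (2/3)·I. Substituting back brings back I: I = exp(3*x)*sin(2*x)/3 - 2*exp(3*x)*cos(2*x)/9 − (4/9)·I.
Solving for I: (1 + 4/9)·I equals the remaining terms, so I = (9/13)·(exp(3*x)*sin(2*x)/3 - 2*exp(3*x)*cos(2*x)/9).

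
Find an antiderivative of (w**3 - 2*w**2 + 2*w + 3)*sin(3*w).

Use integration by parts with u = w**3 - 2*w**2 + 2*w + 3, dv = sin(3*w) dw, so v = -cos(3*w)/3.
Apply parts 3 times (tabular method): alternate signs, differentiate u down to 0, integrate dv up.

-w**3*cos(3*w)/3 + w**2*sin(3*w)/3 + 2*w**2*cos(3*w)/3 - 4*w*sin(3*w)/9 - 4*w*cos(3*w)/9 + 4*sin(3*w)/27 - 31*cos(3*w)/27 + C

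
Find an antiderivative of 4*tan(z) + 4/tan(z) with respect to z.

Let u = tan(z), so du = (tan(z)**2 + 1) dz.
Rewriting, the integral becomes 4·∫ 1/u du = 4·log(u).
Substituting back, u = tan(z).

4*log(tan(z)) + C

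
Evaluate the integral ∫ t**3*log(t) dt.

t**4*log(t)/4 - t**4/16 + C

Use integration by parts with u = log(t), dv = t**3 dt.
Then du = 1/t dt and v = t**4/4.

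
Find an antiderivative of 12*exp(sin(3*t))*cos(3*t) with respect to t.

Let u = sin(3*t), so du = (3*cos(3*t)) dt.
Rewriting, the integral becomes 4·∫ e^u du = 4·e^u.
Substituting back, u = sin(3*t).

4*exp(sin(3*t)) + C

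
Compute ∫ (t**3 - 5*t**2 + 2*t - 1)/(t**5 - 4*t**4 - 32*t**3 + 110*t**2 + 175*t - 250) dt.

Factor the denominator: (t - 5)**2*(t - 1)*(t + 2)*(t + 5).
Partial-fraction decomposition: -29/(200*(t + 5)) + 11/(147*(t + 2)) - 1/(96*(t - 1)) + 3159/(39200*(t - 5)) + 9/(280*(t - 5)**2).
Integrate each term; A/(t−a) gives A·log|t−a|; A/(t−a)² gives −A/(t−a).

3159*log(t - 5)/39200 - log(t - 1)/96 + 11*log(t + 2)/147 - 29*log(t + 5)/200 - 9/(280*t - 1400) + C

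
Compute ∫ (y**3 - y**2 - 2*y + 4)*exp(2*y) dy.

Use integration by parts with u = y**3 - y**2 - 2*y + 4, dv = exp(2*y) dy, so v = exp(2*y)/2.
Apply parts 3 times (tabular method): alternate signs, differentiate u down to 0, integrate dv up.

(4*y**3 - 10*y**2 + 2*y + 15)*exp(2*y)/8 + C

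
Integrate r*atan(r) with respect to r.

Use integration by parts with u = arctan(r), dv = r dr.
Then du = 1/(r**2 + 1) dr.

r**2*atan(r)/2 - r/2 + atan(r)/2 + C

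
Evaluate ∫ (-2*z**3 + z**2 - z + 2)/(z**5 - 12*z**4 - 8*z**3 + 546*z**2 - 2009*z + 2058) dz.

Factor the denominator: (z - 7)**2*(z - 3)*(z - 2)*(z + 7).
Partial-fraction decomposition: 31/(735*(z + 7)) + 4/(75*(z - 2)) - 23/(80*(z - 3)) + 3763/(19600*(z - 7)) - 321/(140*(z - 7)**2).
Integrate each term; A/(z−a) gives A·log|z−a|; A/(z−a)² gives −A/(z−a).

3763*log(z - 7)/19600 - 23*log(z - 3)/80 + 4*log(z - 2)/75 + 31*log(z + 7)/735 + 321/(140*z - 980) + C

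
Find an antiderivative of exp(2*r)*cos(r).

exp(2*r)*sin(r)/5 + 2*exp(2*r)*cos(r)/5 + C

Let I denote the integral. Integrate by parts with u = cos(r), dv = exp(2*r) dr, so v = exp(2*r)/2: I = exp(2*r)*cos(r)/2 + (1/2)·∫ exp(2*r)*sin(r) dr.
Apply parts again with u = sin(r), dv = exp(2*r) dr: ∫ exp(2*r)*sin(r) dr = exp(2*r)*sin(r)/2 − (1/2)·I. Substituting back brings back I: I = exp(2*r)*sin(r)/4 + exp(2*r)*cos(r)/2 − (1/4)·I.
Solving for I: (1 + 1/4)·I equals the remaining terms, so I = (4/5)·(exp(2*r)*sin(r)/4 + exp(2*r)*cos(r)/2).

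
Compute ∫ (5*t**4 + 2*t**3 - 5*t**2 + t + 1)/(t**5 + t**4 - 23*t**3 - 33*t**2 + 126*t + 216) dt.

Factor the denominator: (t - 4)*(t - 3)*(t + 2)*(t + 3)**2.
Partial-fraction decomposition: 1195/(882*(t + 3)) - 152/(21*(t + 3)**2) + 43/(30*(t + 2)) - 209/(90*(t - 3)) + 1333/(294*(t - 4)).
Integrate each term; A/(t−a) gives A·log|t−a|; A/(t−a)² gives −A/(t−a).

1333*log(t - 4)/294 - 209*log(t - 3)/90 + 43*log(t + 2)/30 + 1195*log(t + 3)/882 + 152/(21*t + 63) + C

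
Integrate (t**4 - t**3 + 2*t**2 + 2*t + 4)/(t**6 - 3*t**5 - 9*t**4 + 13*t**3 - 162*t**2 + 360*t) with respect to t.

Factor the denominator: t*(t - 5)*(t - 2)*(t + 4)*(t**2 + 9).
Partial-fraction decomposition: -(908*t - 11457)/(49725*(t**2 + 9)) - 29/(450*(t + 4)) - 2/(39*(t - 2)) + 94/(765*(t - 5)) + 1/(90*t).
Integrate each term; A/(t−a) gives A·log|t−a|; the (Bt+D)/(t²+p²) term gives a log and an atan.

log(t)/90 + 94*log(t - 5)/765 - 2*log(t - 2)/39 - 29*log(t + 4)/450 - 454*log(t**2 + 9)/49725 + 1273*atan(t/3)/16575 + C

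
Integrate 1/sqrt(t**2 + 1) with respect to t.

log(t + sqrt(t**2 + 1)) + C

Substitute t = tan(θ), so dt = sec(θ)^2 dθ and the radical becomes sqrt(t**2 + 1) = sec(θ) by the Pythagorean identity.
Integrate the resulting trig expression in θ, then back-substitute tan(θ) = t, sec(θ) = sqrt(t**2 + 1) (absorbing any constant into C).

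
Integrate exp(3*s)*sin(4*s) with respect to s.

3*exp(3*s)*sin(4*s)/25 - 4*exp(3*s)*cos(4*s)/25 + C

Let I denote the integral. Integrate by parts with u = sin(4*s), dv = exp(3*s) ds, so v = exp(3*s)/3: I = exp(3*s)*sin(4*s)/3 − (4/3)·∫ exp(3*s)*cos(4*s) ds.
Apply parts again with u = cos(4*s), dv = exp(3*s) ds: ∫ exp(3*s)*cos(4*s) ds = exp(3*s)*cos(4*s)/3 + (4/3)·I. Substituting back brings back I: I = exp(3*s)*sin(4*s)/3 - 4*exp(3*s)*cos(4*s)/9 − (16/9)·I.
Solving for I: (1 + 16/9)·I equals the remaining terms, so I = (9/25)·(exp(3*s)*sin(4*s)/3 - 4*exp(3*s)*cos(4*s)/9).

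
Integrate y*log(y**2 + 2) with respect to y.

Let u = y**2 + 2, so du = (2*y) dy.
The integral becomes (1/2)·∫ log(u) du; integrate by parts with u′=log(u), dv′=du.

y**2*log(y**2 + 2)/2 - y**2/2 + log(y**2 + 2) + C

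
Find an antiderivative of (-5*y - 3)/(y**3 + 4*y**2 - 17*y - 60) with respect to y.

Factor the denominator: (y - 4)*(y + 3)*(y + 5).
Partial-fraction decomposition: 11/(9*(y + 5)) - 6/(7*(y + 3)) - 23/(63*(y - 4)).
Integrate each term: A/(y−a) contributes A·log|y−a|.

-23*log(y - 4)/63 - 6*log(y + 3)/7 + 11*log(y + 5)/9 + C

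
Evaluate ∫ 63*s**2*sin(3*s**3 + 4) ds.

-7*cos(3*s**3 + 4) + C

Let u = 3*s**3 + 4, so du = (9*s**2) ds.
Rewriting, the integral becomes 7·∫ sin(u) du = 7·-cos(u).
Substituting back, u = 3*s**3 + 4.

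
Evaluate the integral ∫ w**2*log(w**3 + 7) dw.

Let u = w**3 + 7, so du = (3*w**2) dw.
The integral becomes (1/3)·∫ log(u) du; integrate by parts with u′=log(u), dv′=du.

w**3*log(w**3 + 7)/3 - w**3/3 + 7*log(w**3 + 7)/3 + C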